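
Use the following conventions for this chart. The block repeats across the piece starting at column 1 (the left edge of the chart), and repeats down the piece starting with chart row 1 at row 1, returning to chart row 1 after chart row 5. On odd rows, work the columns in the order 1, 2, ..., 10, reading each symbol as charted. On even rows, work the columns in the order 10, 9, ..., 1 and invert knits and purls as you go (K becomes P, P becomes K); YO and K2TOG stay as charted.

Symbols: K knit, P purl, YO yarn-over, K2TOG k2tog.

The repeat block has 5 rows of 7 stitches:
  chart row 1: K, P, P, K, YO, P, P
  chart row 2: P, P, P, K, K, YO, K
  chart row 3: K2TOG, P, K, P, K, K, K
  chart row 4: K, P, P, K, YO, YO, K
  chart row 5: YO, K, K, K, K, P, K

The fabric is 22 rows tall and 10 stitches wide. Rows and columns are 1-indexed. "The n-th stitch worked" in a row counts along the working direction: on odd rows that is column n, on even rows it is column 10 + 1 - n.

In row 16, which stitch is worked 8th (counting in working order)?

For row 16: chart row = ((16-1) mod 5) + 1 = 1; this is a WS (even) row.
Chart row 1 tiled across columns 1-10: K P P K YO P P K P P
WS: work from column 10 back to column 1 (reverse the tiled row), swapping K<->P (YO and K2TOG unchanged).
Row 16 as worked: K K P K K YO P K K P
Stitch 8 in working order -> K

== STITCH ==
K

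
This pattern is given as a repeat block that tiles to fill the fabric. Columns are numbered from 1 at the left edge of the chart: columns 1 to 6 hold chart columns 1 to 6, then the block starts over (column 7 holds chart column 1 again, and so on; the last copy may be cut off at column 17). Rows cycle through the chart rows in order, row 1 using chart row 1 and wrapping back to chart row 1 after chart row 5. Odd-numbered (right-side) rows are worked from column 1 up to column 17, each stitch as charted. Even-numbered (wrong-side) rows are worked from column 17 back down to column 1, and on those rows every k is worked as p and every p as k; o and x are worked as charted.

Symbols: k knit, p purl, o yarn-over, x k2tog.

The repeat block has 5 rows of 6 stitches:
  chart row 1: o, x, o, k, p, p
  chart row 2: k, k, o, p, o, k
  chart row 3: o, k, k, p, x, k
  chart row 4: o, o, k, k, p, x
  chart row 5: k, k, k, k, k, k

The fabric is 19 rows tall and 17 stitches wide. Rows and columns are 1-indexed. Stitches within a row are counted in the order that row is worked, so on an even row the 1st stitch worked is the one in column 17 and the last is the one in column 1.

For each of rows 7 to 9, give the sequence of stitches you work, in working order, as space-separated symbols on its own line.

Row 7: chart row 2, RS - tile across columns 1-17 and work as-is.
Row 8: chart row 3, WS - tiled (columns 1-17): o k k p x k o k k p x k o k k p x; work from column 17 back to 1 with k<->p swapped.
Row 9: chart row 4, RS - tile across columns 1-17 and work as-is.

== ROWS AS WORKED ==
k k o p o k k k o p o k k k o p o
x k p p o p x k p p o p x k p p o
o o k k p x o o k k p x o o k k p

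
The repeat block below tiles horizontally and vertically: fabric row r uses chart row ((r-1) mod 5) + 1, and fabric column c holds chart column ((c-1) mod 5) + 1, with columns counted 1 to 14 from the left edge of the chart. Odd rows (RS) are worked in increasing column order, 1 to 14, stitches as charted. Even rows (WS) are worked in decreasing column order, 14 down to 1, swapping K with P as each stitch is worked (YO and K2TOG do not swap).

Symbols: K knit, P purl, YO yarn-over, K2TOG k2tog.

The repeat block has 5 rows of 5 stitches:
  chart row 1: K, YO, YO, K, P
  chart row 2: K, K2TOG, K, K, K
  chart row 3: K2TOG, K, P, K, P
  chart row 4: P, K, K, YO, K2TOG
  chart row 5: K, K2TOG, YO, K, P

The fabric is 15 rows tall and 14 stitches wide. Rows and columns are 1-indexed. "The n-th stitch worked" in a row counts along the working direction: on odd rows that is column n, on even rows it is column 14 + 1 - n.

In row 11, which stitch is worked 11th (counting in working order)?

Row 11: (11-1) mod 5 = 0, so use chart row 1. Odd row -> RS.
Chart row 1 tiled across columns 1-14: K YO YO K P K YO YO K P K YO YO K
Right side: take the tiled row as-is (worked left to right from column 1).
Stitch 11 in working order -> K

Result:
K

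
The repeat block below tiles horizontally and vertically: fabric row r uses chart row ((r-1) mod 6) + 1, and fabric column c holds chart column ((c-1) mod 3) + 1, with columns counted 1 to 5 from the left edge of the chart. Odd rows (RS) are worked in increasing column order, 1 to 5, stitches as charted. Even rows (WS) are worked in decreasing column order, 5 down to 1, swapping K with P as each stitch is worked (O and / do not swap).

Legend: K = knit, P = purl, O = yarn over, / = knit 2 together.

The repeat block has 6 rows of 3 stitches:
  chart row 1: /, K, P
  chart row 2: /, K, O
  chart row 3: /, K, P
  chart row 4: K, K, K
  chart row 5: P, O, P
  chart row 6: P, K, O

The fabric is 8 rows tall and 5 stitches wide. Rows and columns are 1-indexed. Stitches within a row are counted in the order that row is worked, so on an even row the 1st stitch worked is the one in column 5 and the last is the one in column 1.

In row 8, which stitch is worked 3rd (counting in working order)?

Row 8 uses chart row ((8-1) mod 6)+1 = 2. Row 8 is even, so WS.
Chart row 2 tiled across columns 1-5: / K O / K
WS row: flip the tiled sequence (start at column 5) and apply K<->P; O and / stay.
Row 8 as worked: P / O P /
The 3rd stitch worked is O.

Result:
O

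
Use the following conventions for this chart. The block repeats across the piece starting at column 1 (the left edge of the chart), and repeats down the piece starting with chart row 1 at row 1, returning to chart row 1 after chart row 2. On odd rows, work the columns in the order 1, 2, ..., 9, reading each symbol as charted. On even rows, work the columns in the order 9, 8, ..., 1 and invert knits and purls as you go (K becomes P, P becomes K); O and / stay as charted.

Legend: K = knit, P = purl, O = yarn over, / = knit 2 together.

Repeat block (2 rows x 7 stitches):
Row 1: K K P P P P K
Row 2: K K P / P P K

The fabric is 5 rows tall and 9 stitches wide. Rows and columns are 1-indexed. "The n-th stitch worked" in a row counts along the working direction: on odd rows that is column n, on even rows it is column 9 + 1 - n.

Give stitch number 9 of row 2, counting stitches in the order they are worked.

Result:
P

Derivation:
For row 2: chart row = ((2-1) mod 2) + 1 = 2; this is a WS (even) row.
Chart row 2 tiled across columns 1-9: K K P / P P K K K
WS: work from column 9 back to column 1 (reverse the tiled row), swapping K<->P (O and / unchanged).
Row 2 as worked: P P P K K / K P P
The 9th stitch worked is P.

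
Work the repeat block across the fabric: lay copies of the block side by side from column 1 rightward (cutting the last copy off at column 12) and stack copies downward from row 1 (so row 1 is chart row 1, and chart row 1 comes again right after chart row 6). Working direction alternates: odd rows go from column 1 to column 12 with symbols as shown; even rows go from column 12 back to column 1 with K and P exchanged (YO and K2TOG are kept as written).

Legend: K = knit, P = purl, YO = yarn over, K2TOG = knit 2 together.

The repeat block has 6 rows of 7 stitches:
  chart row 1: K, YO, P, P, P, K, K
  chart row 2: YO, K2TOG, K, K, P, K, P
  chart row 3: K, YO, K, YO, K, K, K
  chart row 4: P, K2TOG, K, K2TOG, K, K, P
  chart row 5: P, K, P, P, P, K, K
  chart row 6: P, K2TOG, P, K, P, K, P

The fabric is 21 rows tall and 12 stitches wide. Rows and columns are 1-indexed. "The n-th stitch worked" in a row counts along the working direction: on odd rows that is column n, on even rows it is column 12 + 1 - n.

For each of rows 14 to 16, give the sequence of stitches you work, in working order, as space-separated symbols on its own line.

Row 14: chart row 2, WS - tiled (columns 1-12): YO K2TOG K K P K P YO K2TOG K K P; work from column 12 back to 1 with K<->P swapped.
Row 15: chart row 3, RS - tile across columns 1-12 and work as-is.
Row 16: chart row 4, WS - tiled (columns 1-12): P K2TOG K K2TOG K K P P K2TOG K K2TOG K; work from column 12 back to 1 with K<->P swapped.

== ROWS AS WORKED ==
K P P K2TOG YO K P K P P K2TOG YO
K YO K YO K K K K YO K YO K
P K2TOG P K2TOG K K P P K2TOG P K2TOG K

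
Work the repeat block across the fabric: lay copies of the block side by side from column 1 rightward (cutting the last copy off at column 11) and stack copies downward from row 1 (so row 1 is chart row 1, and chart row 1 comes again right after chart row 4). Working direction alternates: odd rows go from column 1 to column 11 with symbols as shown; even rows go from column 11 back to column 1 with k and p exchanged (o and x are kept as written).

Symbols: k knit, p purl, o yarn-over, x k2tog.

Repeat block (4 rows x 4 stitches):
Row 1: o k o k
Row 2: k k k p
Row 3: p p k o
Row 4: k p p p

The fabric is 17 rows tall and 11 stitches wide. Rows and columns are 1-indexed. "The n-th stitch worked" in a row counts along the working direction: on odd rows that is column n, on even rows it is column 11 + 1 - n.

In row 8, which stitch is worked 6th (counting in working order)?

Row 8: (8-1) mod 4 = 3, so use chart row 4. Even row -> WS.
Chart row 4 tiled across columns 1-11: k p p p k p p p k p p
Wrong side: read the tiled row from column 11 down to 1 and exchange k with p (leave o, x).
Row 8 as worked: k k p k k k p k k k p
The 6th stitch worked is k.

Result:
k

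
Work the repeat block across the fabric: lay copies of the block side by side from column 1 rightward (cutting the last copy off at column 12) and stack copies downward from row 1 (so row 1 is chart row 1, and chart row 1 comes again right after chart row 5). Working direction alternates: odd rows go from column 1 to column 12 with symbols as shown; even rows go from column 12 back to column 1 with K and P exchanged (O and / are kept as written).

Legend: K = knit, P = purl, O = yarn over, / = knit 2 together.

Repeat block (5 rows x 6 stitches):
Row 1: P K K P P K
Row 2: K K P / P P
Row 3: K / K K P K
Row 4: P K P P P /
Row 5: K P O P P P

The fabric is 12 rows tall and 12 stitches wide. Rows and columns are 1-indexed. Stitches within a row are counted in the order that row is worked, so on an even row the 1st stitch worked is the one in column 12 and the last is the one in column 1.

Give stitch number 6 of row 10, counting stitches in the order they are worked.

== STITCH ==
P

Derivation:
Row 10: (10-1) mod 5 = 4, so use chart row 5. Even row -> WS.
Chart row 5 tiled across columns 1-12: K P O P P P K P O P P P
Wrong side: read the tiled row from column 12 down to 1 and exchange K with P (leave O, /).
Row 10 as worked: K K K O K P K K K O K P
Stitch 6 in working order -> P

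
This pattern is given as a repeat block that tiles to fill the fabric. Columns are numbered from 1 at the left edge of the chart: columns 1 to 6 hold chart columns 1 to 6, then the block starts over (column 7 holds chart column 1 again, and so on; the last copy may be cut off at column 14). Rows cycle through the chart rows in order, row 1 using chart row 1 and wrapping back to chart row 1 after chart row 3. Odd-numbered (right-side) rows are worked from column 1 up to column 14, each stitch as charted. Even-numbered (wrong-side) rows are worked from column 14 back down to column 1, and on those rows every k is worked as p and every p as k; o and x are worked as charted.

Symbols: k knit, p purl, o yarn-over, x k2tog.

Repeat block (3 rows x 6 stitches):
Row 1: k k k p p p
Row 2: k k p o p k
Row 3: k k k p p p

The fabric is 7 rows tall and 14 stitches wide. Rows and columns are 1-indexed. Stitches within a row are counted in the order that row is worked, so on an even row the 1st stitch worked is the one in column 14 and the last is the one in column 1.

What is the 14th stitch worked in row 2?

Row 2 uses chart row ((2-1) mod 3)+1 = 2. Row 2 is even, so WS.
Chart row 2 tiled across columns 1-14: k k p o p k k k p o p k k k
WS: work from column 14 back to column 1 (reverse the tiled row), swapping k<->p (o and x unchanged).
Row 2 as worked: p p p k o k p p p k o k p p
The 14th stitch worked is p.

== STITCH ==
p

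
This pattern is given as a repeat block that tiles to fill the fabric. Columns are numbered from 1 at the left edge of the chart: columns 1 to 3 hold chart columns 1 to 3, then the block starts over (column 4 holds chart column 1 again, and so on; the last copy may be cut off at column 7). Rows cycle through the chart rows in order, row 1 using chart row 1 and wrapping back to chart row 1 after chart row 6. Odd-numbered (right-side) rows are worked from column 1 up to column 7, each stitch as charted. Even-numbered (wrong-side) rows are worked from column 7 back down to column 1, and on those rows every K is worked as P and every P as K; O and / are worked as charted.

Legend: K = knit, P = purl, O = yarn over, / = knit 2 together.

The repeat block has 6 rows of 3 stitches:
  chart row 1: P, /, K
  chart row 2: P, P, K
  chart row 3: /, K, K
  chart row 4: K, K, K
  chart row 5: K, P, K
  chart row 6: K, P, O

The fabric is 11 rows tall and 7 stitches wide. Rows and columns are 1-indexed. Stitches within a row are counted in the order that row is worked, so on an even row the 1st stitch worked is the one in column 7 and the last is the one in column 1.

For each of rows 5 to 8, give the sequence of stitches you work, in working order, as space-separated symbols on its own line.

Row 5: chart row 5, RS - tile across columns 1-7 and work as-is.
Row 6: chart row 6, WS - tiled (columns 1-7): K P O K P O K; work from column 7 back to 1 with K<->P swapped.
Row 7: chart row 1, RS - tile across columns 1-7 and work as-is.
Row 8: chart row 2, WS - tiled (columns 1-7): P P K P P K P; work from column 7 back to 1 with K<->P swapped.

Result:
K P K K P K K
P O K P O K P
P / K P / K P
K P K K P K K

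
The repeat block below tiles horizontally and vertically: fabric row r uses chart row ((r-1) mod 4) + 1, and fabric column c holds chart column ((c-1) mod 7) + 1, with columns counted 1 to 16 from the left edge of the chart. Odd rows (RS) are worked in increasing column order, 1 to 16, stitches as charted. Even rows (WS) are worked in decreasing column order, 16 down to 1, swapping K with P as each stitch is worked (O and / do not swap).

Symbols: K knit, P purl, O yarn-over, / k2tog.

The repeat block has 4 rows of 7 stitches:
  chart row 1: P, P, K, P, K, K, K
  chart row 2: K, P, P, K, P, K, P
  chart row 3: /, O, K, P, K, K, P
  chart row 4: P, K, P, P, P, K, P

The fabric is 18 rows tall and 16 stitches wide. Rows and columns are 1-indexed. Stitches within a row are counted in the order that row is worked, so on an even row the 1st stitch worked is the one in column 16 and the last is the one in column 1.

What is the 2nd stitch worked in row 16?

Row 16 uses chart row ((16-1) mod 4)+1 = 4. Row 16 is even, so WS.
Chart row 4 tiled across columns 1-16: P K P P P K P P K P P P K P P K
WS: work from column 16 back to column 1 (reverse the tiled row), swapping K<->P (O and / unchanged).
Row 16 as worked: P K K P K K K P K K P K K K P K
Counting 2 along the worked row gives K.

Stitch:
K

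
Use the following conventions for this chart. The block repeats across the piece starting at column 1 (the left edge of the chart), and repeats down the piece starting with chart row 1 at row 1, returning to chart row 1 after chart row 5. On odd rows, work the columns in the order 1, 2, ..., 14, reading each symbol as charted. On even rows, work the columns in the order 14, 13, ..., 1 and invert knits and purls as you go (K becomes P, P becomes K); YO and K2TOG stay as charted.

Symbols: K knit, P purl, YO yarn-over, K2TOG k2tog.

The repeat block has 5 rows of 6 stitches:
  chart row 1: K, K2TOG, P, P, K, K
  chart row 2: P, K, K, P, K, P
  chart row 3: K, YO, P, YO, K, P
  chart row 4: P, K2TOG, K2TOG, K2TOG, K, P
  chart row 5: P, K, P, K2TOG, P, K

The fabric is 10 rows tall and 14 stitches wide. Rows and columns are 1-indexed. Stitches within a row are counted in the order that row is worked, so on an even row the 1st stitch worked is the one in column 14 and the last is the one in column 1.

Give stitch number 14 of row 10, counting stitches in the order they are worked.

For row 10: chart row = ((10-1) mod 5) + 1 = 5; this is a WS (even) row.
Chart row 5 tiled across columns 1-14: P K P K2TOG P K P K P K2TOG P K P K
WS: work from column 14 back to column 1 (reverse the tiled row), swapping K<->P (YO and K2TOG unchanged).
Row 10 as worked: P K P K K2TOG K P K P K K2TOG K P K
The 14th stitch worked is K.

Result:
K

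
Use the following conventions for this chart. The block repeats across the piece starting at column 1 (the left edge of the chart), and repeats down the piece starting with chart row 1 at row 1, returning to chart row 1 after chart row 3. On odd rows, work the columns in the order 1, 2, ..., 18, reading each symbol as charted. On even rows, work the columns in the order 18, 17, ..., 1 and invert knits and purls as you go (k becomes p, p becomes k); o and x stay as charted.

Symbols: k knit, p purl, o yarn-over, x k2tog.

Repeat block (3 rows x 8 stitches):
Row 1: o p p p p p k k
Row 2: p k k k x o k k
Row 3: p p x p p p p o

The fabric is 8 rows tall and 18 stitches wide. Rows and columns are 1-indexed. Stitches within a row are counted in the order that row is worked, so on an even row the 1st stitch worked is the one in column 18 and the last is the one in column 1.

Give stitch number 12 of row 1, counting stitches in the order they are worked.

Stitch:
p

Derivation:
For row 1: chart row = ((1-1) mod 3) + 1 = 1; this is a RS (odd) row.
Chart row 1 tiled across columns 1-18: o p p p p p k k o p p p p p k k o p
RS row: no reversal, no swap; stitch n worked = column n.
The 12th stitch worked is p.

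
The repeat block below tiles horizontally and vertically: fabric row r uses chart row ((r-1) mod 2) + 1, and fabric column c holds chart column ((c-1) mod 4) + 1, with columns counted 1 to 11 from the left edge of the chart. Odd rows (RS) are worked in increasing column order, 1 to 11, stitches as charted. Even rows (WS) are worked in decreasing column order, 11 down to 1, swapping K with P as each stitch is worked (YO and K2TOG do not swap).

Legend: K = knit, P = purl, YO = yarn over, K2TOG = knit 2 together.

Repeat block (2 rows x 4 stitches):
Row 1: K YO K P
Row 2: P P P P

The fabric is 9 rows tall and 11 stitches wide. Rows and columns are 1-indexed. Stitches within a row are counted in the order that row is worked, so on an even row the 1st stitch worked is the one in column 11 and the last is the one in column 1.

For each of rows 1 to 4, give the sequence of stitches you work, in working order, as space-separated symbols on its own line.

Row 1: chart row 1, RS - tile across columns 1-11 and work as-is.
Row 2: chart row 2, WS - tiled (columns 1-11): P P P P P P P P P P P; work from column 11 back to 1 with K<->P swapped.
Row 3: chart row 1, RS - tile across columns 1-11 and work as-is.
Row 4: chart row 2, WS - tiled (columns 1-11): P P P P P P P P P P P; work from column 11 back to 1 with K<->P swapped.

Result:
K YO K P K YO K P K YO K
K K K K K K K K K K K
K YO K P K YO K P K YO K
K K K K K K K K K K K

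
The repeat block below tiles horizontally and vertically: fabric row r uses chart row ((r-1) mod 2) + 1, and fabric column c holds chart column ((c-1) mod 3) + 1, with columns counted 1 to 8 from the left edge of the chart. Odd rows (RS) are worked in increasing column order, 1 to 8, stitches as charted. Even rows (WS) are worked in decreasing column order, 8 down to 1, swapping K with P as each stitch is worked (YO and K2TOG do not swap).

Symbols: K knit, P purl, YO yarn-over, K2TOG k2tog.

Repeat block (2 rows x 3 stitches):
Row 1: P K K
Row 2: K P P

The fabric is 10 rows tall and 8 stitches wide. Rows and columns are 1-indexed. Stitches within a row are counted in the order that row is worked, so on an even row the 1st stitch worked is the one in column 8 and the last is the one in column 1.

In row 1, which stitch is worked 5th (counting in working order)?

Row 1: (1-1) mod 2 = 0, so use chart row 1. Odd row -> RS.
Chart row 1 tiled across columns 1-8: P K K P K K P K
RS: work column 1 to column 8, symbols as charted — the tiled row is the row as worked.
Counting 5 along the worked row gives K.

Stitch:
K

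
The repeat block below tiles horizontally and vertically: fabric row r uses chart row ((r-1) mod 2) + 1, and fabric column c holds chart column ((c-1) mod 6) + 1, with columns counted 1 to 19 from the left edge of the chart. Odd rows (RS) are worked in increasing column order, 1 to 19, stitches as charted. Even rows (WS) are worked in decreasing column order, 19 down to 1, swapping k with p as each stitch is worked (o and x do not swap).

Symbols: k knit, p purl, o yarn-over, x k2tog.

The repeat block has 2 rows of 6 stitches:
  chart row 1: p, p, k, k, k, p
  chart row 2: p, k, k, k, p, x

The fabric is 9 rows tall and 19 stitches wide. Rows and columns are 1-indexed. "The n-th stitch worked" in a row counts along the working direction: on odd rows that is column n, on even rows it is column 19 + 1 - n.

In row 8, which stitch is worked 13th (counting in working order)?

== STITCH ==
k

Derivation:
Row 8 uses chart row ((8-1) mod 2)+1 = 2. Row 8 is even, so WS.
Chart row 2 tiled across columns 1-19: p k k k p x p k k k p x p k k k p x p
Wrong side: read the tiled row from column 19 down to 1 and exchange k with p (leave o, x).
Row 8 as worked: k x k p p p k x k p p p k x k p p p k
Stitch 13 in working order -> k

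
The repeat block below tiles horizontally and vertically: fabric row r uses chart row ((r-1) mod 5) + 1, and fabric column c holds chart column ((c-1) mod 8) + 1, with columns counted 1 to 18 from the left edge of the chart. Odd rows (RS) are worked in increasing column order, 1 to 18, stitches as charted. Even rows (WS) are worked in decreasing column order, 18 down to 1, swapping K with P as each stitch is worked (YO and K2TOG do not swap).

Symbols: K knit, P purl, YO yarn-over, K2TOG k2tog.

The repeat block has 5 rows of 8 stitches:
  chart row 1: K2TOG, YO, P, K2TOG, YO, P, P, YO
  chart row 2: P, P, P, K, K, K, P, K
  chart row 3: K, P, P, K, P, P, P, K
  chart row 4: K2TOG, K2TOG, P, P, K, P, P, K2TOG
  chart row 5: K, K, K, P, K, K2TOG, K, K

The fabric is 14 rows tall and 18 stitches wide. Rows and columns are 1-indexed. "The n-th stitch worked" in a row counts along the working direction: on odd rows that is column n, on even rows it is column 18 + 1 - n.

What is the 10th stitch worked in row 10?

== STITCH ==
P

Derivation:
Row 10: (10-1) mod 5 = 4, so use chart row 5. Even row -> WS.
Chart row 5 tiled across columns 1-18: K K K P K K2TOG K K K K K P K K2TOG K K K K
Wrong side: read the tiled row from column 18 down to 1 and exchange K with P (leave YO, K2TOG).
Row 10 as worked: P P P P K2TOG P K P P P P P K2TOG P K P P P
The 10th stitch worked is P.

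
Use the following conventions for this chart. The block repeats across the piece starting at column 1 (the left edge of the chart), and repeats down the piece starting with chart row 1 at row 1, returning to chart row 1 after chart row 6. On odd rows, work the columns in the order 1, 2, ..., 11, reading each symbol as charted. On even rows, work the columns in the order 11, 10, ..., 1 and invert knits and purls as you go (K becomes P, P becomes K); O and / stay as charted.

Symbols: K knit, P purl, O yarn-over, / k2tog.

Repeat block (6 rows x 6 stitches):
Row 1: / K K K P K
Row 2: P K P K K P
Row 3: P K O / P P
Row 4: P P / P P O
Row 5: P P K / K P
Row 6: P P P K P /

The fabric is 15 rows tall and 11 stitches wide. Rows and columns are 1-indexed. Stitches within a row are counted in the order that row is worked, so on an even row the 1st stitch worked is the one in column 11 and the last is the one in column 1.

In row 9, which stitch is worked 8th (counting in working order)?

Row 9: (9-1) mod 6 = 2, so use chart row 3. Odd row -> RS.
Chart row 3 tiled across columns 1-11: P K O / P P P K O / P
Right side: take the tiled row as-is (worked left to right from column 1).
The 8th stitch worked is K.

== STITCH ==
K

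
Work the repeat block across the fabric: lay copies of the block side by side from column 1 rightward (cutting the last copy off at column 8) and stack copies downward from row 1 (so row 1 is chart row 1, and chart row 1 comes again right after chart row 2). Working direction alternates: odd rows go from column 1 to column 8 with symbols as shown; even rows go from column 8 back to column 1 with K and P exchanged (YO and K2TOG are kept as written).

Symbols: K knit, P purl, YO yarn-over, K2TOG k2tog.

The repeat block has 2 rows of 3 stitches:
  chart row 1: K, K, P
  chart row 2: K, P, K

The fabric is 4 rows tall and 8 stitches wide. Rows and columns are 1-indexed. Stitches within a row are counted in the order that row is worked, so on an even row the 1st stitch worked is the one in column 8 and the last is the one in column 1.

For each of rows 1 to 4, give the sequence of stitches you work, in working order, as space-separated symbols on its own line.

Row 1: chart row 1, RS - tile across columns 1-8 and work as-is.
Row 2: chart row 2, WS - tiled (columns 1-8): K P K K P K K P; work from column 8 back to 1 with K<->P swapped.
Row 3: chart row 1, RS - tile across columns 1-8 and work as-is.
Row 4: chart row 2, WS - tiled (columns 1-8): K P K K P K K P; work from column 8 back to 1 with K<->P swapped.

Rows as worked:
K K P K K P K K
K P P K P P K P
K K P K K P K K
K P P K P P K P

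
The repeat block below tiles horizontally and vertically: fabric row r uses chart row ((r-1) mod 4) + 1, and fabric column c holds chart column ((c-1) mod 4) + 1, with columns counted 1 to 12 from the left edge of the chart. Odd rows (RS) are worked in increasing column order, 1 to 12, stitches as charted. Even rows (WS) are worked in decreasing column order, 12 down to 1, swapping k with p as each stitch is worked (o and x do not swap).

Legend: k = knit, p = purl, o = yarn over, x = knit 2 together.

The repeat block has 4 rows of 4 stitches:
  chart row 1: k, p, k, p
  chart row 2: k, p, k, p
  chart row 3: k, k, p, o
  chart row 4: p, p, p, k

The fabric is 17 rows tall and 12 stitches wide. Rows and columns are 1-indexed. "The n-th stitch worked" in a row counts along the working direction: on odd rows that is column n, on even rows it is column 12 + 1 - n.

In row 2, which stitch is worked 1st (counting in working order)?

Row 2 uses chart row ((2-1) mod 4)+1 = 2. Row 2 is even, so WS.
Chart row 2 tiled across columns 1-12: k p k p k p k p k p k p
Wrong side: read the tiled row from column 12 down to 1 and exchange k with p (leave o, x).
Row 2 as worked: k p k p k p k p k p k p
The 1st stitch worked is k.

== STITCH ==
k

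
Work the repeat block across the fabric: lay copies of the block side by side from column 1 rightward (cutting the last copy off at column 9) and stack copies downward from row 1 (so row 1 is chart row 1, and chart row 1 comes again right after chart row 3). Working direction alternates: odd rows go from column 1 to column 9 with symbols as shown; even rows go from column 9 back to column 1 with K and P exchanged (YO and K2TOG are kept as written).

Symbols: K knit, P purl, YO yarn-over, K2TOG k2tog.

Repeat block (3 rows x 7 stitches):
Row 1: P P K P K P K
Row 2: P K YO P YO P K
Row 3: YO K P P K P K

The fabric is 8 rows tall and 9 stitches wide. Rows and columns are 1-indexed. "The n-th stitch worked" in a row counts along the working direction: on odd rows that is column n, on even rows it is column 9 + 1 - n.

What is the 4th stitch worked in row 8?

Stitch:
K

Derivation:
For row 8: chart row = ((8-1) mod 3) + 1 = 2; this is a WS (even) row.
Chart row 2 tiled across columns 1-9: P K YO P YO P K P K
Wrong side: read the tiled row from column 9 down to 1 and exchange K with P (leave YO, K2TOG).
Row 8 as worked: P K P K YO K YO P K
Stitch 4 in working order -> K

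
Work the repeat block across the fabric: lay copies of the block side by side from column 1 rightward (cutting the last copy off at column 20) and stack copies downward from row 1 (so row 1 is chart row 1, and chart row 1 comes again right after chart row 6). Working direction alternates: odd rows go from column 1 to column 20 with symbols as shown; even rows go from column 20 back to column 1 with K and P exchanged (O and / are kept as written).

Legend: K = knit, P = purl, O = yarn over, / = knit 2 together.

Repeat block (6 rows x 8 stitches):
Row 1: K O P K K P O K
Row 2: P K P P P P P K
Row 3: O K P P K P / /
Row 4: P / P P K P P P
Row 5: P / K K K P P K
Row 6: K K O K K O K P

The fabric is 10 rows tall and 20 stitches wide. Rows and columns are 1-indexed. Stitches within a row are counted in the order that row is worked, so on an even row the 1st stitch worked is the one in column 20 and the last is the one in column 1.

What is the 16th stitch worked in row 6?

Result:
P

Derivation:
Row 6 uses chart row ((6-1) mod 6)+1 = 6. Row 6 is even, so WS.
Chart row 6 tiled across columns 1-20: K K O K K O K P K K O K K O K P K K O K
WS: work from column 20 back to column 1 (reverse the tiled row), swapping K<->P (O and / unchanged).
Row 6 as worked: P O P P K P O P P O P P K P O P P O P P
Stitch 16 in working order -> P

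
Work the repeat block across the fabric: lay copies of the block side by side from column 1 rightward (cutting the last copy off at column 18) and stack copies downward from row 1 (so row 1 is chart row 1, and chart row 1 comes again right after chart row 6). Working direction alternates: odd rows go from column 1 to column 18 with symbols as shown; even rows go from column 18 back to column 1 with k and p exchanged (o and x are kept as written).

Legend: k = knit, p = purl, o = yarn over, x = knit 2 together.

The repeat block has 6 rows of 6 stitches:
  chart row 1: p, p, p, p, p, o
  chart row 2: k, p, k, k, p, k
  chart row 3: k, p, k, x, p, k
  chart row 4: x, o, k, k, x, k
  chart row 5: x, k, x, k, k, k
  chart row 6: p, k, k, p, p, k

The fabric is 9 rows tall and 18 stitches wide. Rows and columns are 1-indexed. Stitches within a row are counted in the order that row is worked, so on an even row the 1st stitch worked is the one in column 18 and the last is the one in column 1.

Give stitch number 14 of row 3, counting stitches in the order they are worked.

Stitch:
p

Derivation:
Row 3: (3-1) mod 6 = 2, so use chart row 3. Odd row -> RS.
Chart row 3 tiled across columns 1-18: k p k x p k k p k x p k k p k x p k
RS row: no reversal, no swap; stitch n worked = column n.
The 14th stitch worked is p.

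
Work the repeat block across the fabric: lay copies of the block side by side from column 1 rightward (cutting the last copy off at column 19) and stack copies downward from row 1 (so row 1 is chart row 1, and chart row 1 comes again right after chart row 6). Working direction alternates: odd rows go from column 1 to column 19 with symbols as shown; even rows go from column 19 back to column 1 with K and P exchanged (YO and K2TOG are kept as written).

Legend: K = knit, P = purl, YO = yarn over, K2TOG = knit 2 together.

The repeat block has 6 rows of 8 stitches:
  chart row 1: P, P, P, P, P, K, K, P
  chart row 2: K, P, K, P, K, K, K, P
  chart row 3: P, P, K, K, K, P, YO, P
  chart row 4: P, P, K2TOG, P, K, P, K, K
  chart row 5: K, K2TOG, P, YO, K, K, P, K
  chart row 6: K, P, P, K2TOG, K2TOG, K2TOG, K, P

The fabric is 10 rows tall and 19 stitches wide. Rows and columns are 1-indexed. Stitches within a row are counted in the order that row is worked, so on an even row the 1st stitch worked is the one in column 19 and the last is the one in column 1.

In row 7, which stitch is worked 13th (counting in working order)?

For row 7: chart row = ((7-1) mod 6) + 1 = 1; this is a RS (odd) row.
Chart row 1 tiled across columns 1-19: P P P P P K K P P P P P P K K P P P P
RS: work column 1 to column 19, symbols as charted — the tiled row is the row as worked.
Stitch 13 in working order -> P

Stitch:
P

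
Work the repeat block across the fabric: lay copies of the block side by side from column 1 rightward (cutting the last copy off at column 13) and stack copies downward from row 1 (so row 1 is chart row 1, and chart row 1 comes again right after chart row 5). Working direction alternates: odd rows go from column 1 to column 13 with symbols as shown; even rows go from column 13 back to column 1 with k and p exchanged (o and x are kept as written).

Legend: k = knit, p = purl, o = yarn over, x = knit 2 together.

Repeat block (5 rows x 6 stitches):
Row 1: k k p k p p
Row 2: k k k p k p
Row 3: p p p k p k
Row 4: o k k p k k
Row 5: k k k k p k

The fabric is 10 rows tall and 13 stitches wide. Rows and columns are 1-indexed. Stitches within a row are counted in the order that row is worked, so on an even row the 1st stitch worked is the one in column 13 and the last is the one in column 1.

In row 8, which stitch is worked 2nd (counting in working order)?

Stitch:
p

Derivation:
Row 8: (8-1) mod 5 = 2, so use chart row 3. Even row -> WS.
Chart row 3 tiled across columns 1-13: p p p k p k p p p k p k p
WS: work from column 13 back to column 1 (reverse the tiled row), swapping k<->p (o and x unchanged).
Row 8 as worked: k p k p k k k p k p k k k
The 2nd stitch worked is p.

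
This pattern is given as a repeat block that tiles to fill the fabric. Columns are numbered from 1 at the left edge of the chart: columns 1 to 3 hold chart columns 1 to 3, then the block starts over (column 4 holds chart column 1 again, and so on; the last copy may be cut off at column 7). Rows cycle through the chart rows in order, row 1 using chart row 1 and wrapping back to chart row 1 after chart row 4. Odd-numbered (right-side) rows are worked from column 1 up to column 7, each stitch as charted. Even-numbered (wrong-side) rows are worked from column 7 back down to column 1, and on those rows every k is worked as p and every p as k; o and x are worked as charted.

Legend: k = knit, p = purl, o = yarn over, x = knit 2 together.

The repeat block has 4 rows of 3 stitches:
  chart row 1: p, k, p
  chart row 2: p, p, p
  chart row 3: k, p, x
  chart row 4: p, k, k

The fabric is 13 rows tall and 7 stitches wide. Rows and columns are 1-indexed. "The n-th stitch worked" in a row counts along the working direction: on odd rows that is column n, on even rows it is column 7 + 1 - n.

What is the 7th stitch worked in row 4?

For row 4: chart row = ((4-1) mod 4) + 1 = 4; this is a WS (even) row.
Chart row 4 tiled across columns 1-7: p k k p k k p
WS row: flip the tiled sequence (start at column 7) and apply k<->p; o and x stay.
Row 4 as worked: k p p k p p k
The 7th stitch worked is k.

== STITCH ==
k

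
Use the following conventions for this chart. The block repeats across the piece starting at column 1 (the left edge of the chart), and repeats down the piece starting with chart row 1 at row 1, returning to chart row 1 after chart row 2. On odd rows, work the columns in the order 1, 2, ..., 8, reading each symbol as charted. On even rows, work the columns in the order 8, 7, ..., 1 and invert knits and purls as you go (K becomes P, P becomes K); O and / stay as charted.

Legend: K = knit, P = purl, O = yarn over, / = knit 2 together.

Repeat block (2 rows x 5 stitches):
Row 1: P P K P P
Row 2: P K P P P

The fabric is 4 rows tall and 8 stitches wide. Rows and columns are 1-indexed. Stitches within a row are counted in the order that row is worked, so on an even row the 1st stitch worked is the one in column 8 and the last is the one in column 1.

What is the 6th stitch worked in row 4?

For row 4: chart row = ((4-1) mod 2) + 1 = 2; this is a WS (even) row.
Chart row 2 tiled across columns 1-8: P K P P P P K P
WS row: flip the tiled sequence (start at column 8) and apply K<->P; O and / stay.
Row 4 as worked: K P K K K K P K
Counting 6 along the worked row gives K.

Result:
K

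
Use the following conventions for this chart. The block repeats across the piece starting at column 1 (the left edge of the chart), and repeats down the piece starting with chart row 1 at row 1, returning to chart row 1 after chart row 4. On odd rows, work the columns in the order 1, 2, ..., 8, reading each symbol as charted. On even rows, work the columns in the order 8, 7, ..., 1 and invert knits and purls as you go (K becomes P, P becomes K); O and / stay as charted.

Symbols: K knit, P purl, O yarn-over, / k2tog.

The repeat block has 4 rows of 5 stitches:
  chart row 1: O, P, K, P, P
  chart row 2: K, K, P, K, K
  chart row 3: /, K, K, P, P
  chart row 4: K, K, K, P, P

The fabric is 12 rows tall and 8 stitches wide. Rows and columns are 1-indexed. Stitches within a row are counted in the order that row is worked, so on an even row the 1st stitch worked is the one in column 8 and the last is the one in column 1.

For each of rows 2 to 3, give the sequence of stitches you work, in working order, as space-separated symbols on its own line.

Row 2: chart row 2, WS - tiled (columns 1-8): K K P K K K K P; work from column 8 back to 1 with K<->P swapped.
Row 3: chart row 3, RS - tile across columns 1-8 and work as-is.

Result:
K P P P P K P P
/ K K P P / K K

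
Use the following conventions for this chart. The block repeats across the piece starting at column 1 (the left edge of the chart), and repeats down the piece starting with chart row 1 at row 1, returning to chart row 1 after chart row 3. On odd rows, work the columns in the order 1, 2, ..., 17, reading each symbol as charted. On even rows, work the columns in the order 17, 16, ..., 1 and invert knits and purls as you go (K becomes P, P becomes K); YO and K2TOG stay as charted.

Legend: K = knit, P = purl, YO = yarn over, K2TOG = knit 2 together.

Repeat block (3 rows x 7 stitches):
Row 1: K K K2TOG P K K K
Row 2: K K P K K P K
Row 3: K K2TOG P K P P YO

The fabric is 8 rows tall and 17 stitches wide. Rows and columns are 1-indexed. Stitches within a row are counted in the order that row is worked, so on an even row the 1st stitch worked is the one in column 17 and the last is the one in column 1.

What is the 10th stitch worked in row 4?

Stitch:
P

Derivation:
Row 4: (4-1) mod 3 = 0, so use chart row 1. Even row -> WS.
Chart row 1 tiled across columns 1-17: K K K2TOG P K K K K K K2TOG P K K K K K K2TOG
WS: work from column 17 back to column 1 (reverse the tiled row), swapping K<->P (YO and K2TOG unchanged).
Row 4 as worked: K2TOG P P P P P K K2TOG P P P P P K K2TOG P P
The 10th stitch worked is P.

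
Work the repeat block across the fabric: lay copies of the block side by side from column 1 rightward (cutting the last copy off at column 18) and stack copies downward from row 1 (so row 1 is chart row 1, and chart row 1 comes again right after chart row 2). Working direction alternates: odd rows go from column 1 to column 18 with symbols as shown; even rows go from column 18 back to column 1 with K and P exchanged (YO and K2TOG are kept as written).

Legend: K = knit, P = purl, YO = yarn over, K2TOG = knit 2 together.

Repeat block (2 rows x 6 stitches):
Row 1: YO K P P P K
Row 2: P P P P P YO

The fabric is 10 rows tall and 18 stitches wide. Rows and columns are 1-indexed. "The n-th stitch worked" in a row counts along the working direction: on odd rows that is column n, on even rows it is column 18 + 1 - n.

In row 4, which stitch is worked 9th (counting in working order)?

Result:
K

Derivation:
Row 4: (4-1) mod 2 = 1, so use chart row 2. Even row -> WS.
Chart row 2 tiled across columns 1-18: P P P P P YO P P P P P YO P P P P P YO
WS row: flip the tiled sequence (start at column 18) and apply K<->P; YO and K2TOG stay.
Row 4 as worked: YO K K K K K YO K K K K K YO K K K K K
Counting 9 along the worked row gives K.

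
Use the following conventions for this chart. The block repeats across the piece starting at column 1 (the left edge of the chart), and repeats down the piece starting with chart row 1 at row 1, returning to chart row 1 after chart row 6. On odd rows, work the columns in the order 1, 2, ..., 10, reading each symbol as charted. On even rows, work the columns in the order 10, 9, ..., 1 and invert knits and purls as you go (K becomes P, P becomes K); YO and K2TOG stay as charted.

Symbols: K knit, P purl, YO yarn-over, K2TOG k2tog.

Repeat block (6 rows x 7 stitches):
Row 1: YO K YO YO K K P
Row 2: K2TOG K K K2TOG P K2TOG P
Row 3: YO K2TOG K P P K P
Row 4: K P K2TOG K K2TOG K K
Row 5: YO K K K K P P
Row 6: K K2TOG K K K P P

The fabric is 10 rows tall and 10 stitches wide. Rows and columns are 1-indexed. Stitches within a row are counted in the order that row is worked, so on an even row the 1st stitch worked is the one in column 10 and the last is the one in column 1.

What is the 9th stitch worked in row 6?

Stitch:
K2TOG

Derivation:
Row 6: (6-1) mod 6 = 5, so use chart row 6. Even row -> WS.
Chart row 6 tiled across columns 1-10: K K2TOG K K K P P K K2TOG K
Wrong side: read the tiled row from column 10 down to 1 and exchange K with P (leave YO, K2TOG).
Row 6 as worked: P K2TOG P K K P P P K2TOG P
The 9th stitch worked is K2TOG.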